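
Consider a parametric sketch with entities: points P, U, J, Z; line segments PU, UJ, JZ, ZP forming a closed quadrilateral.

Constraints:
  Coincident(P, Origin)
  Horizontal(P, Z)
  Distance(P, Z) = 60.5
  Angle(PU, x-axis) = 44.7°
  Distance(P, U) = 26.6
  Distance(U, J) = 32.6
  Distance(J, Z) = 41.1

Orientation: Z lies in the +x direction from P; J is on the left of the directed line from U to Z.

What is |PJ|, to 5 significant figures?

59.051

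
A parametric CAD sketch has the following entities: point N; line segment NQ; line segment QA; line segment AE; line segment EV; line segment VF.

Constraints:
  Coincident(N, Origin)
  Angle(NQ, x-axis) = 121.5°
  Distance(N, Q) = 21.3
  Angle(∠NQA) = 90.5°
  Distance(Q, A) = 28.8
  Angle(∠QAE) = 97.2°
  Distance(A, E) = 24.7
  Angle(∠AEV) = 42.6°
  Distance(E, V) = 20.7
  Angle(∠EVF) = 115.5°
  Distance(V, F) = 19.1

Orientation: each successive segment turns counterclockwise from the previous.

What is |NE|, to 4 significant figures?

32.24

∠NQA = 90.5° gives QA at -149.0° from the x-axis; with |QA| = 28.8, A = (-35.82, 3.328). ∠QAE = 97.2° gives AE at -66.20° from the x-axis; with |AE| = 24.7, E = (-25.85, -19.27). Then |NE| = |E − N| = 32.24.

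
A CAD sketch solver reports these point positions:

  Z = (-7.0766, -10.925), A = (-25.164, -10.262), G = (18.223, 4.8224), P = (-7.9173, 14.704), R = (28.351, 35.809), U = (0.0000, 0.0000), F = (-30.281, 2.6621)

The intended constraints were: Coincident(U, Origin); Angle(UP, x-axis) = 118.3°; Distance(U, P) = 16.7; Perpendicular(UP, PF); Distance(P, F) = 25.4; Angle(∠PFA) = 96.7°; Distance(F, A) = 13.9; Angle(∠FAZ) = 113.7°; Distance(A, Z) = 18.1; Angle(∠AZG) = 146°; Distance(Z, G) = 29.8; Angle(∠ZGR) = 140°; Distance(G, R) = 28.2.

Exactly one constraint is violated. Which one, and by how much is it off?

Distance(G, R) = 28.2 — off by 4.40.

U = (0.00, 0.00) ✓; UP at 118.3° ✓; |UP| = 16.70 ✓; ∠(UP, PF) = 90.00° ✓; |PF| = 25.40 ✓; ∠PFA = 96.70° ✓; |FA| = 13.90 ✓; ∠FAZ = 113.7° ✓; |AZ| = 18.10 ✓; ∠AZG = 146.0° ✓; |ZG| = 29.80 ✓; ∠ZGR = 140.0° ✓; |GR| = 32.60 ✗.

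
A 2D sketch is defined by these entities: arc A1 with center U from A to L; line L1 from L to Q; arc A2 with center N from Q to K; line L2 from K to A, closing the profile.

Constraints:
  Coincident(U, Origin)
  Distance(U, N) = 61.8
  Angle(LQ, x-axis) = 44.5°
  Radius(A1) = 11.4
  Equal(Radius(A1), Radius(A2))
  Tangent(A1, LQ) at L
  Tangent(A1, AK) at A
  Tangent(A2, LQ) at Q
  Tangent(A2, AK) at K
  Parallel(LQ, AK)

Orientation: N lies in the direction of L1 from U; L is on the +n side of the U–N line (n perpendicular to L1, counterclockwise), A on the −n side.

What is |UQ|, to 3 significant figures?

62.8

The slot axis is L1's direction at 44.5°, so u = (cos 44.5°, sin 44.5°) = (0.713, 0.701) and n = (−sin 44.5°, cos 44.5°) = (-0.701, 0.713). U is at the origin and N lies 61.8 along u from U, so N = 61.8·u = (44.1, 43.3). Tangency of A1 to both parallel lines with radius 11.4 puts L and A at U ± 11.4·n: L = (-7.99, 8.13), A = (7.99, -8.13). Equal radii place Q and K the same way about N: Q = N + 11.4·n = (36.1, 51.4), K = N − 11.4·n = (52.1, 35.2). Then |UQ| = |Q − U| = 62.8.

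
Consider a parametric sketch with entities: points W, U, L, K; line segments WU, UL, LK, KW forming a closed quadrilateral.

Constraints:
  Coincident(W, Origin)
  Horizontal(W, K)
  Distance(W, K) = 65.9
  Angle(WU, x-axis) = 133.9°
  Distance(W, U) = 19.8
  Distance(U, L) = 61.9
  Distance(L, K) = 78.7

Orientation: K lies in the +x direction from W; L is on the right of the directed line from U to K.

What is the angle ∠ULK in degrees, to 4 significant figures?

69.07°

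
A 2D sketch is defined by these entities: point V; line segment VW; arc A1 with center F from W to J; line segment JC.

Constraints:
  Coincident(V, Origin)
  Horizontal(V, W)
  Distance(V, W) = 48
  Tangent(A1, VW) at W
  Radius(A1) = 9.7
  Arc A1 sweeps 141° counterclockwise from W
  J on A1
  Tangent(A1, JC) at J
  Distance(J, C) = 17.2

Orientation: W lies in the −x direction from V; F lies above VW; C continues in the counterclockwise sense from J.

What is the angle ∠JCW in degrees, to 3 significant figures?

36.5°

On A1, W sits at bearing -90° from F; a 141° counterclockwise sweep puts J at bearing 51°, so J = F + 9.7·(cos 51°, sin 51°) = (-41.9, 17.2). A1 meets JC tangentially, so FJ is at right angles to JC, so JC runs along (−sin 51°, cos 51°); with |JC| = 17.2, C = (-55.3, 28.1). Then cos ∠JCW = CJ·CW / (|CJ||CW|), giving 36.5°.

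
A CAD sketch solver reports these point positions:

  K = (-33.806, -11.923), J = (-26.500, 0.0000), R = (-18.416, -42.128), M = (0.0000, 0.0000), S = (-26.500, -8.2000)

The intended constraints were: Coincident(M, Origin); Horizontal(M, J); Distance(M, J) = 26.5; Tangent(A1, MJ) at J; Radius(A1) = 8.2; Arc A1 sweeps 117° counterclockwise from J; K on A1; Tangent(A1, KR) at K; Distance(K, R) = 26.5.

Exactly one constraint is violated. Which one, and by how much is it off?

Distance(K, R) = 26.5 — off by 7.40.

M = (0.00, 0.00) ✓; M.y = 0.00, J.y = 0.00 ✓; |MJ| = 26.50 ✓; ∠(SJ, JM) = 90.00° ✓; |SJ| = 8.200 ✓; bearing(S→K) − bearing(S→J) = 117.0° ✓; |SK| = 8.200 ✓; ∠(SK, KR) = 90.00° ✓; |KR| = 33.90 ✗.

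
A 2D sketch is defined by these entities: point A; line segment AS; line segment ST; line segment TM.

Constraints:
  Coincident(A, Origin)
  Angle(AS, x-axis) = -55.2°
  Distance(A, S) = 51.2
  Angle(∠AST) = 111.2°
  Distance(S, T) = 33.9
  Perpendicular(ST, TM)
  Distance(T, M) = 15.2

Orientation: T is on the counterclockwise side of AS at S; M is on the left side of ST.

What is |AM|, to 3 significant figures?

61.7

∠AST = 111.2°, so ST runs at -55.2° + (180° − 111.2°) = 13.6° from the x-axis; with |ST| = 33.9, T = S + 33.9·(cos 13.6°, sin 13.6°) = (62.2, -34.1). ST is perpendicular to TM; with |TM| = 15.2 on the left of ST, M = T + 15.2·(-0.235, 0.972) = (58.6, -19.3). Then |AM| = |M − A| = 61.7.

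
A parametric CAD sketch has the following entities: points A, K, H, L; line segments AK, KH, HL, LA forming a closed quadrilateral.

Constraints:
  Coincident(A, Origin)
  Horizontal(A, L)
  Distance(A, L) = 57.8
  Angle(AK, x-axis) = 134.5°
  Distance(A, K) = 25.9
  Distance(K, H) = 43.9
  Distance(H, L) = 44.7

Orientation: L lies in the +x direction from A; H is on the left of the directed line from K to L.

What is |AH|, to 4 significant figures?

38.31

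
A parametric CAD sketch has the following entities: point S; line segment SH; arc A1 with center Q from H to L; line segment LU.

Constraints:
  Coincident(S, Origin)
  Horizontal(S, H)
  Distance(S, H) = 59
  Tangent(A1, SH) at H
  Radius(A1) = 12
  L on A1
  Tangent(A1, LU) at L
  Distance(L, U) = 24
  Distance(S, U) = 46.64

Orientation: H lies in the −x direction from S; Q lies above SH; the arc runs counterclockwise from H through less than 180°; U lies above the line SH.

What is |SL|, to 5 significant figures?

48.758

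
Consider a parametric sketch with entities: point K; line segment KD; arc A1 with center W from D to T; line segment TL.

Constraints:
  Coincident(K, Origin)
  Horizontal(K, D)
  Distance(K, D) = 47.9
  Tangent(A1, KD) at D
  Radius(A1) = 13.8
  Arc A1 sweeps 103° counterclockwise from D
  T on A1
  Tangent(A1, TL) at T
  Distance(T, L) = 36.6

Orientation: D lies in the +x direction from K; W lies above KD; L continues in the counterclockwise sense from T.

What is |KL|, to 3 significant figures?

74.7

K is at the origin; KD is horizontal with |KD| = 47.9 and D on the +x side, so D = (47.9, 0.00). Tangency of A1 to KD means the radius WD is perpendicular to KD, so W = D + (0, 13.8) = (47.9, 13.8). On A1, D sits at bearing -90° from W; a 103° counterclockwise sweep puts T at bearing 13°, so T = W + 13.8·(cos 13°, sin 13°) = (61.3, 16.9). Since A1 is tangent to TL there, WT ⟂ TL, so TL runs along (−sin 13°, cos 13°); with |TL| = 36.6, L = (53.1, 52.6). Then |KL| = |L − K| = 74.7.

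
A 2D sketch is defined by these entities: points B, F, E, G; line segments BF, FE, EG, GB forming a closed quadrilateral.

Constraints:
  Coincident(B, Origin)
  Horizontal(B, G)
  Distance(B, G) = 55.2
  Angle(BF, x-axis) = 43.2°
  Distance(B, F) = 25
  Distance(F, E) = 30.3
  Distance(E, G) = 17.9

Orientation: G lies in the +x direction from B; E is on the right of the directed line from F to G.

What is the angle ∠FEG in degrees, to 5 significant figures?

112.87°

B is at the origin; BG is horizontal with |BG| = 55.2 and G in +x, so G = (55.2, 0). BF runs at 43.2° with |BF| = 25.0, so F = (18.224, 17.114). E is determined by |FE| = 30.3 and |EG| = 17.9 together: it lies at the intersection of circle(F, 30.3) and circle(G, 17.9). With |FG| = 40.744, the foot of the radical line on FG is 27.707 from F and the perpendicular offset is √(30.3² − 27.707²) = 12.265. Taking the right-of-FG solution: E = (38.217, -5.6546).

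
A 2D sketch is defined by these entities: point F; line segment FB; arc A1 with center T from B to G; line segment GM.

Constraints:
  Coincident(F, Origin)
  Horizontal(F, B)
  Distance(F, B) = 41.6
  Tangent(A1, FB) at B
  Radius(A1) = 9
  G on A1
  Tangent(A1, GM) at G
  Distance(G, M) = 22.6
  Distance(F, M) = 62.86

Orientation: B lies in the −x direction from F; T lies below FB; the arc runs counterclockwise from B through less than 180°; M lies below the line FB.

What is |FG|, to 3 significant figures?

50.8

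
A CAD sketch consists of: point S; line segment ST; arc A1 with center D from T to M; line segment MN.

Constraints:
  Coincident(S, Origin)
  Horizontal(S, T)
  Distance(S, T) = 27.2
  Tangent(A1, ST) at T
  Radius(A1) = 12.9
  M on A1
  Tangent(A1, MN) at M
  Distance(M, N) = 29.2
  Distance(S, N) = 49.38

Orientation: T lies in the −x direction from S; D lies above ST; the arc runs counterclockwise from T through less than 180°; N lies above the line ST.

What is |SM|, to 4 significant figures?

21.72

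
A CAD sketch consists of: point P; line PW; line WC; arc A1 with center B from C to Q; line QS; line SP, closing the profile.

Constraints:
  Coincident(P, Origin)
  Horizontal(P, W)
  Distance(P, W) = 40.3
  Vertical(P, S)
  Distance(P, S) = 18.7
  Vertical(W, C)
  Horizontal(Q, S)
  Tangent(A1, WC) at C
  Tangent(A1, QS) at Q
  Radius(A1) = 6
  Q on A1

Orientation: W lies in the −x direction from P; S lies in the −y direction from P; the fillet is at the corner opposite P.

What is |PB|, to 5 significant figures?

36.576

PS is vertical with |PS| = 18.7 and S on the −y side, so S = (0.0000, -18.700). The virtual corner opposite P is at (-40.300, -18.700). Since A1 is tangent to WC there, BC ⟂ WC and since A1 is tangent to QS there, BQ ⟂ QS, with radius 6.0, so the center B sits 6.0 in from both sides at B = (-34.300, -12.700). Then |PB| = |B − P| = 36.576.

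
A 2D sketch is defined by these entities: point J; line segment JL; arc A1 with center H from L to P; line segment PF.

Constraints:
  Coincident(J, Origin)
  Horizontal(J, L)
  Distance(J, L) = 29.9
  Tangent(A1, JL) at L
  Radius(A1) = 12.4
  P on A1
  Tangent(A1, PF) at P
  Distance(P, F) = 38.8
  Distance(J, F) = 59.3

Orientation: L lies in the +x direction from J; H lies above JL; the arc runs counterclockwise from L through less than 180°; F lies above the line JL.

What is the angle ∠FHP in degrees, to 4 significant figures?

72.28°

Checks: |HP| = 12.40 ✓; ∠(HP, PF) = 90.00° ✓; |PF| = 38.80 ✓; |JF| = 59.30 ✓.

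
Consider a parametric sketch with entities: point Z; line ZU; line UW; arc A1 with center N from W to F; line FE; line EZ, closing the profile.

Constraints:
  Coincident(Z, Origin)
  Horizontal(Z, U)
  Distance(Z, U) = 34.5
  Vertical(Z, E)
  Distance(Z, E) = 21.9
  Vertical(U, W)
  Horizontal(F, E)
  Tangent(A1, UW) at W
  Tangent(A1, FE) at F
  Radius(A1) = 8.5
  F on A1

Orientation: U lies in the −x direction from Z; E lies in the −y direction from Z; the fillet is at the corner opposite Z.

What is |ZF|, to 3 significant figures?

34.0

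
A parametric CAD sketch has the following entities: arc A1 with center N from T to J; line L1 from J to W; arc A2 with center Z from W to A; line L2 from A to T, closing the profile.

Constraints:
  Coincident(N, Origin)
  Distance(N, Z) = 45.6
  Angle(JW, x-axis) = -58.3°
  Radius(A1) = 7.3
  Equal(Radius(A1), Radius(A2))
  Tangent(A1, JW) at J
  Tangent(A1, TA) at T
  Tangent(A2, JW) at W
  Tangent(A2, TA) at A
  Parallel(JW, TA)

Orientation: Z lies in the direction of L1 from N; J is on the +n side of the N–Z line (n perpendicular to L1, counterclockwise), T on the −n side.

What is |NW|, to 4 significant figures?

46.18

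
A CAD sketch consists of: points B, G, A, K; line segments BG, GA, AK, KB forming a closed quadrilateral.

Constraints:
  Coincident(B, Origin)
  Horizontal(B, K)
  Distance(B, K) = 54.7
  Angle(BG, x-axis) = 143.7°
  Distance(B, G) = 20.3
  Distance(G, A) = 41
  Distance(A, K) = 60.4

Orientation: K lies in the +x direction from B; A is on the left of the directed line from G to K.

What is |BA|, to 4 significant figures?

43.68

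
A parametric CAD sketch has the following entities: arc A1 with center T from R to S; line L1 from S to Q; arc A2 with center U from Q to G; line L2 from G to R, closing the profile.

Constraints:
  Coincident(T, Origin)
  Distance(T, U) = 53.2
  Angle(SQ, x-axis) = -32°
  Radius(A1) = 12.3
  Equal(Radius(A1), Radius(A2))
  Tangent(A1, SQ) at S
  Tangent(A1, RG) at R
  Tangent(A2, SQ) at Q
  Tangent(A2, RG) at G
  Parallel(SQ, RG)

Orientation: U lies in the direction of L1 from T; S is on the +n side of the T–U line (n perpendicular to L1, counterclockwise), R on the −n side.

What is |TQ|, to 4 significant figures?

54.60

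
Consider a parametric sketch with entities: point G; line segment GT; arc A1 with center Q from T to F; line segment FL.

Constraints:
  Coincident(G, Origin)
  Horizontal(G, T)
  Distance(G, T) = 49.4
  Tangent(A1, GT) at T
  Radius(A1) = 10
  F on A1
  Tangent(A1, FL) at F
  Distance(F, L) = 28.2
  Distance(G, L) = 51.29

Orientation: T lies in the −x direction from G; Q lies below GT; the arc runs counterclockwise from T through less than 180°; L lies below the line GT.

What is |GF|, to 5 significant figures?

58.873

Checks: |QF| = 10.00 ✓; ∠(QF, FL) = 90.00° ✓; |FL| = 28.20 ✓; |GL| = 51.29 ✓.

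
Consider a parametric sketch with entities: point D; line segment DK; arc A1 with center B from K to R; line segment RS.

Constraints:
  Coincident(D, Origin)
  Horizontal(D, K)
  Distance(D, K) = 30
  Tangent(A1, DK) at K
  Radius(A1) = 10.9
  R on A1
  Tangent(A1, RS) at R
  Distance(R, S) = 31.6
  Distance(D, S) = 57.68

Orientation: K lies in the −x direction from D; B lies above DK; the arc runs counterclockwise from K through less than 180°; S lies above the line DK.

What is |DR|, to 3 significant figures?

26.8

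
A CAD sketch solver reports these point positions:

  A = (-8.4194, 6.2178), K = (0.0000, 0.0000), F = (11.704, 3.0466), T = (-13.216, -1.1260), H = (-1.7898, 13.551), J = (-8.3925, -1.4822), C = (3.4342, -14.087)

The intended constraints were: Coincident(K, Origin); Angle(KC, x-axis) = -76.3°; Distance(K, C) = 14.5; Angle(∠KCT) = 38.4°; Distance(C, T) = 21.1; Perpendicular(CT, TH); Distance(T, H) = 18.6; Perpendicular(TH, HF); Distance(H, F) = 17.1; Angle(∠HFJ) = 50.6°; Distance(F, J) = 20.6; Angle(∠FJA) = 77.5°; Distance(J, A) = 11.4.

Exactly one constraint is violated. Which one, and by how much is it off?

Distance(J, A) = 11.4 — off by 3.70.

K = (0.00, 0.00) ✓; KC at -76.30° ✓; |KC| = 14.50 ✓; ∠KCT = 38.40° ✓; |CT| = 21.10 ✓; ∠(CT, TH) = 90.00° ✓; |TH| = 18.60 ✓; ∠(TH, HF) = 90.00° ✓; |HF| = 17.10 ✓; ∠HFJ = 50.60° ✓; |FJ| = 20.60 ✓; ∠FJA = 77.50° ✓; |JA| = 7.700 ✗.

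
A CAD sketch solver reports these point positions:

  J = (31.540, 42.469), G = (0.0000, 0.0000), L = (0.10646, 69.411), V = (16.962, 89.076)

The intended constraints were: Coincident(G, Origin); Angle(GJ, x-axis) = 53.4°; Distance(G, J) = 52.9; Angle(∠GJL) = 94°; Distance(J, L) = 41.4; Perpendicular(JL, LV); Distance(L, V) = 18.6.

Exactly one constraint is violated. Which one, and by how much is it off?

Distance(L, V) = 18.6 — off by 7.30.

G = (0.00, 0.00) ✓; GJ at 53.40° ✓; |GJ| = 52.90 ✓; ∠GJL = 94.00° ✓; |JL| = 41.40 ✓; ∠(JL, LV) = 90.00° ✓; |LV| = 25.90 ✗.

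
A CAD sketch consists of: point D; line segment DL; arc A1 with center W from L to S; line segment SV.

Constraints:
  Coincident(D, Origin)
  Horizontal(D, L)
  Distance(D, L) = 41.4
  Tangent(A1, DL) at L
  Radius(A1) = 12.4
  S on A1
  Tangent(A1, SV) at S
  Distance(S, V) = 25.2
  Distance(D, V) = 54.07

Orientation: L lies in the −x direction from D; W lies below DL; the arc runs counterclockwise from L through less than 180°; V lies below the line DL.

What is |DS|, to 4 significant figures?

55.04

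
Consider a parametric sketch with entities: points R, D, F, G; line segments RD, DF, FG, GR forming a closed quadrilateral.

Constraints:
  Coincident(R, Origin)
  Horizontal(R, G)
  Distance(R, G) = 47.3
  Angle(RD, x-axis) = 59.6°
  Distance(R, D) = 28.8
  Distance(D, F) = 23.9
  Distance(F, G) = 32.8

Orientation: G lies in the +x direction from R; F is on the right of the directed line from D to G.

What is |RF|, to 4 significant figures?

14.54

Checks: |DF| = 23.90 ✓; |FG| = 32.80 ✓.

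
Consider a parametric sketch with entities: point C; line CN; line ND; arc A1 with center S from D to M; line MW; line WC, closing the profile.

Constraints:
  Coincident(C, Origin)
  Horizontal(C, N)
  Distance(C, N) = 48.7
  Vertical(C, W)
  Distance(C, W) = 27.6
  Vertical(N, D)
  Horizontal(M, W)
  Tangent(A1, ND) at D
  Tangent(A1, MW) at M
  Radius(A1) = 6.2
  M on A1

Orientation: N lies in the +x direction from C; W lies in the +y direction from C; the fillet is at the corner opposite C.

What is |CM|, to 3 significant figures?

50.7

C is at the origin; CN is horizontal with |CN| = 48.7 and N on the +x side, so N = (48.7, 0.00). CW is vertical with |CW| = 27.6 and W on the +y side, so W = (0.00, 27.6). The virtual corner opposite C is at (48.7, 27.6). A1 meets ND tangentially, so SD is at right angles to ND and tangency of A1 to MW means the radius SM is perpendicular to MW, with radius 6.2, so the center S sits 6.2 in from both sides at S = (42.5, 21.4). That places the tangent points at D = (48.7, 21.4) on ND and M = (42.5, 27.6) on MW. Then |CM| = |M − C| = 50.7.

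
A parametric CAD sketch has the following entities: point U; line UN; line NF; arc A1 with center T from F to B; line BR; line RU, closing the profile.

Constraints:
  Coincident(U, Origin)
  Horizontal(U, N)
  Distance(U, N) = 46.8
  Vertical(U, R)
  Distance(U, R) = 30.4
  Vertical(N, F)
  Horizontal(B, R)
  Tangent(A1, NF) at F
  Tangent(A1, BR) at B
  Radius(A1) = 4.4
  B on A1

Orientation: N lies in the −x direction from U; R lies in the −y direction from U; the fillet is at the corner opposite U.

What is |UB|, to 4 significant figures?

52.17

U is at the origin; U and N share the same y with |UN| = 46.8 and N on the −x side, so N = (-46.80, 0.000). UR is vertical with |UR| = 30.4 and R on the −y side, so R = (0.000, -30.40). The virtual corner opposite U is at (-46.80, -30.40). A1 meets NF tangentially, so TF is at right angles to NF and A1 meets BR tangentially, so TB is at right angles to BR, with radius 4.4, so the center T sits 4.4 in from both sides at T = (-42.40, -26.00). That places the tangent points at F = (-46.80, -26.00) on NF and B = (-42.40, -30.40) on BR. Then |UB| = |B − U| = 52.17.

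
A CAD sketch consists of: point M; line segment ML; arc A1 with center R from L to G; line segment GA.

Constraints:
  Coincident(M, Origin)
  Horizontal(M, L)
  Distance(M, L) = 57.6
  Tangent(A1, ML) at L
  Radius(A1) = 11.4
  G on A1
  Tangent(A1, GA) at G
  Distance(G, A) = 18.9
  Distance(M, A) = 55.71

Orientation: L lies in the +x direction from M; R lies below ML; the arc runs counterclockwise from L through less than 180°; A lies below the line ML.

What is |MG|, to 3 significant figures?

47.6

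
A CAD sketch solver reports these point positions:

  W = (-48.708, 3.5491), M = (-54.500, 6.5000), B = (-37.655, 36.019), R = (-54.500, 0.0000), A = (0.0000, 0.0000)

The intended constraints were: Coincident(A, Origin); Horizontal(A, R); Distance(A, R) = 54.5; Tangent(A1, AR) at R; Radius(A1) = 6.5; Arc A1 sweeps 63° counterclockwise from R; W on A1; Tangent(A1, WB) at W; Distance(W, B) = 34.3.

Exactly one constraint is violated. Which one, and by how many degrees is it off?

Tangent(A1, WB) at W — off by 8.20°.

A = (0.00, 0.00) ✓; A.y = 0.00, R.y = 0.00 ✓; |AR| = 54.50 ✓; ∠(MR, RA) = 90.00° ✓; |MR| = 6.500 ✓; bearing(M→W) − bearing(M→R) = 63.00° ✓; |MW| = 6.500 ✓; ∠(MW, WB) = 81.80° ✗; |WB| = 34.30 ✓.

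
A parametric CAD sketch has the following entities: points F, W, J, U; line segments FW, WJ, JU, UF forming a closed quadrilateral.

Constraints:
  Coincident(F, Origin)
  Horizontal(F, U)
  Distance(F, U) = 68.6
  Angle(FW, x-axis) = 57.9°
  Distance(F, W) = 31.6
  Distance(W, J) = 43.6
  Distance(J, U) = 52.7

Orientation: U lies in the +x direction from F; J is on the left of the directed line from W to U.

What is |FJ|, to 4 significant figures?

73.46

Checks: |WJ| = 43.60 ✓; |JU| = 52.70 ✓.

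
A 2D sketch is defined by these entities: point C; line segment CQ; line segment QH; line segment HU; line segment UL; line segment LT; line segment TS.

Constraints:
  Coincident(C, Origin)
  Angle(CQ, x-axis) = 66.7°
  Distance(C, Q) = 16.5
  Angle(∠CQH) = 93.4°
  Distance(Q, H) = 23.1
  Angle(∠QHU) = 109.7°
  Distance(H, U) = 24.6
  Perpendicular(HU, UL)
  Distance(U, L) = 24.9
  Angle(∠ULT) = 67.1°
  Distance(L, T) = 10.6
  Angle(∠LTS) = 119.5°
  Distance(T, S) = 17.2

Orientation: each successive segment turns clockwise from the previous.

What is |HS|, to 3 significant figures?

13.4

C is at the origin; CQ runs at 66.7° with length 16.5, so Q = (6.53, 15.2). ∠CQH = 93.4° gives QH at -19.9° from the x-axis; with |QH| = 23.1, H = (28.2, 7.29). ∠QHU = 109.7° gives HU at -90.2° from the x-axis; with |HU| = 24.6, U = (28.2, -17.3). HU is perpendicular to UL, so UL runs at 180°; with |UL| = 24.9, L = (3.26, -17.2). ∠ULT = 67.1° gives LT at 66.9° from the x-axis; with |LT| = 10.6, T = (7.42, -7.47). ∠LTS = 119.5° gives TS at 6.40° from the x-axis; with |TS| = 17.2, S = (24.5, -5.55). Then |HS| = |S − H| = 13.4.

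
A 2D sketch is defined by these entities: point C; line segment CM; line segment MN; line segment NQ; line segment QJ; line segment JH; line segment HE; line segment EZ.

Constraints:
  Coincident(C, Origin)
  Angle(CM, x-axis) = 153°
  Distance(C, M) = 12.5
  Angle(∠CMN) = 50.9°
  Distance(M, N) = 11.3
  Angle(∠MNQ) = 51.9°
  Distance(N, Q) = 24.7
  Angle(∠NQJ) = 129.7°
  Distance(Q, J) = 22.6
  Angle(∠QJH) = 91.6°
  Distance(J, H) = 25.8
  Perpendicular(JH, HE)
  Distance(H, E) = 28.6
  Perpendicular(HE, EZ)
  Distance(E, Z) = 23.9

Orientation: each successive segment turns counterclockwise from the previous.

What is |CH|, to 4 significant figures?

39.02

C is at the origin; CM runs at 153.0° with length 12.5, so M = (-11.14, 5.675). ∠CMN = 50.9° gives MN at -77.90° from the x-axis; with |MN| = 11.3, N = (-8.769, -5.374). ∠MNQ = 51.9° gives NQ at 50.20° from the x-axis; with |NQ| = 24.7, Q = (7.042, 13.60). ∠NQJ = 129.7° gives QJ at 100.5° from the x-axis; with |QJ| = 22.6, J = (2.923, 35.82). ∠QJH = 91.6° gives JH at -171.1° from the x-axis; with |JH| = 25.8, H = (-22.57, 31.83). Then |CH| = |H − C| = 39.02.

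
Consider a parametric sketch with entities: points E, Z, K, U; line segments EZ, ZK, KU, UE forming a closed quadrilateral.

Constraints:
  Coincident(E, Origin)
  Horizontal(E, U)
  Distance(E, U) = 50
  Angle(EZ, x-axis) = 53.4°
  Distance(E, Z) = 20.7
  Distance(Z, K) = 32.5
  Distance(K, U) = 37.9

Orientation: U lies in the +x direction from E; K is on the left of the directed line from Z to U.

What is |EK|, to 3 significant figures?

52.7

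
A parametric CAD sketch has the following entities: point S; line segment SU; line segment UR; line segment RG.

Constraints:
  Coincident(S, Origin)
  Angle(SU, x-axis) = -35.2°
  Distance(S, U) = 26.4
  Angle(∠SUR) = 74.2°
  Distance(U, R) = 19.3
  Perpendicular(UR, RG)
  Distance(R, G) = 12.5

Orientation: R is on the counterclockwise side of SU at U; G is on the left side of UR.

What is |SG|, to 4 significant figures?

17.70

S is at the origin; SU runs at -35.2° with length 26.4, so U = 26.4·(cos -35.2°, sin -35.2°) = (21.57, -15.22). ∠SUR = 74.2°, so UR runs at -35.2° + (180° − 74.2°) = 70.60° from the x-axis; with |UR| = 19.3, R = U + 19.3·(cos 70.60°, sin 70.60°) = (27.98, 2.986). The perpendicularity gives RG at right angles to UR; with |RG| = 12.5 on the left of UR, G = R + 12.5·(-0.9432, 0.3322) = (16.19, 7.138). Then |SG| = |G − S| = 17.70.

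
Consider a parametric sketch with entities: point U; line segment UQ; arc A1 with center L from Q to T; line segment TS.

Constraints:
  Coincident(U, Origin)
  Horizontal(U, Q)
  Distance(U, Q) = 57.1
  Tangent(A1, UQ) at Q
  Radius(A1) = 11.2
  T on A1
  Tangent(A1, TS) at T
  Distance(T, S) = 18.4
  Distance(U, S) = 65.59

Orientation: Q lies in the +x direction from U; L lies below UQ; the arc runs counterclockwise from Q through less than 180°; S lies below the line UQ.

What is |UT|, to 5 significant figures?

50.383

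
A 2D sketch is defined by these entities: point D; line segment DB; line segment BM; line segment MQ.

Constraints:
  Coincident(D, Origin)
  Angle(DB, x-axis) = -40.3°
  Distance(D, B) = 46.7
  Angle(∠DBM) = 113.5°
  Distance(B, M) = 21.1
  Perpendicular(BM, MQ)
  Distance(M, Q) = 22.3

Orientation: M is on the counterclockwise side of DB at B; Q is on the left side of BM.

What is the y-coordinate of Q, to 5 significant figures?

-0.88045

D is at the origin; DB runs at -40.3° with length 46.7, so B = 46.7·(cos -40.3°, sin -40.3°) = (35.617, -30.205). ∠DBM = 113.5°, so BM runs at -40.3° + (180° − 113.5°) = 26.200° from the x-axis; with |BM| = 21.1, M = B + 21.1·(cos 26.200°, sin 26.200°) = (54.549, -20.889). The perpendicularity gives MQ at right angles to BM; with |MQ| = 22.3 on the left of BM, Q = M + 22.3·(-0.44151, 0.89726) = (44.703, -0.88045). So Q.y = -0.88045.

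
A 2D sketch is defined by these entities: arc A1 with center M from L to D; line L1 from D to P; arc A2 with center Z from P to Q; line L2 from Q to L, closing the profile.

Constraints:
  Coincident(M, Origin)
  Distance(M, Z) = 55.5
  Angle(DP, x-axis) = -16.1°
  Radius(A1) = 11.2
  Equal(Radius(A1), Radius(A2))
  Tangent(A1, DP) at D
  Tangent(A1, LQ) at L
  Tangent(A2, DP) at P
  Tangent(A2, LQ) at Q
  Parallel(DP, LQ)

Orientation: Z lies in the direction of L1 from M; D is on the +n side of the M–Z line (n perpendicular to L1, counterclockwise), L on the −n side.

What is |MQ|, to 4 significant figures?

56.62

The slot axis is L1's direction at -16.1°, so u = (cos -16.1°, sin -16.1°) = (0.9608, -0.2773) and n = (−sin -16.1°, cos -16.1°) = (0.2773, 0.9608). M is at the origin and Z lies 55.5 along u from M, so Z = 55.5·u = (53.32, -15.39). Tangency of A1 to both parallel lines with radius 11.2 puts D and L at M ± 11.2·n: D = (3.106, 10.76), L = (-3.106, -10.76). Equal radii place P and Q the same way about Z: P = Z + 11.2·n = (56.43, -4.630), Q = Z − 11.2·n = (50.22, -26.15). Then |MQ| = |Q − M| = 56.62.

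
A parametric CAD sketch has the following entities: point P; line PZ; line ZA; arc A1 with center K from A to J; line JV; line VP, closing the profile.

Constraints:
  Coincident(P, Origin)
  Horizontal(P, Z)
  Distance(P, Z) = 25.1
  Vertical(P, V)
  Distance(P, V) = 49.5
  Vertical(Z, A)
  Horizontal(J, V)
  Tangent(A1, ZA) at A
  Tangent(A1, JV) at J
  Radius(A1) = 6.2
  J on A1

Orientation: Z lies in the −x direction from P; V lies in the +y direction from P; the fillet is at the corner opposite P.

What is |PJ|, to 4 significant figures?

52.99

The virtual corner opposite P is at (-25.10, 49.50). Tangency of A1 to ZA means the radius KA is perpendicular to ZA and the tangent condition forces KJ to be normal to JV, with radius 6.2, so the center K sits 6.2 in from both sides at K = (-18.90, 43.30). That places the tangent points at A = (-25.10, 43.30) on ZA and J = (-18.90, 49.50) on JV. Then |PJ| = |J − P| = 52.99.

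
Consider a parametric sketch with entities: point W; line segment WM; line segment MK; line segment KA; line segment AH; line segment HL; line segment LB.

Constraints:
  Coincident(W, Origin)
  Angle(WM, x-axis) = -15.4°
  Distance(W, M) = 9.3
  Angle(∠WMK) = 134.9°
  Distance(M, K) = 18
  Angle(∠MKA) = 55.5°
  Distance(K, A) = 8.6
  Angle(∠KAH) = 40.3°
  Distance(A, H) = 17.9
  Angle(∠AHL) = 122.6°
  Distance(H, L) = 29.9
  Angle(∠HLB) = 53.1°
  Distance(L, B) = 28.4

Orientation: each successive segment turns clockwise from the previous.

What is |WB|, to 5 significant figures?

42.722

W is at the origin; WM runs at -15.4° with length 9.3, so M = (8.9661, -2.4697). ∠WMK = 134.9° gives MK at -60.500° from the x-axis; with |MK| = 18.0, K = (17.830, -18.136). ∠MKA = 55.5° gives KA at 175.00° from the x-axis; with |KA| = 8.6, A = (9.2624, -17.387). ∠KAH = 40.3° gives AH at 35.300° from the x-axis; with |AH| = 17.9, H = (23.871, -7.0429). ∠AHL = 122.6° gives HL at -22.100° from the x-axis; with |HL| = 29.9, L = (51.575, -18.292). ∠HLB = 53.1° gives LB at -149.00° from the x-axis; with |LB| = 28.4, B = (27.231, -32.919). Then |WB| = |B − W| = 42.722.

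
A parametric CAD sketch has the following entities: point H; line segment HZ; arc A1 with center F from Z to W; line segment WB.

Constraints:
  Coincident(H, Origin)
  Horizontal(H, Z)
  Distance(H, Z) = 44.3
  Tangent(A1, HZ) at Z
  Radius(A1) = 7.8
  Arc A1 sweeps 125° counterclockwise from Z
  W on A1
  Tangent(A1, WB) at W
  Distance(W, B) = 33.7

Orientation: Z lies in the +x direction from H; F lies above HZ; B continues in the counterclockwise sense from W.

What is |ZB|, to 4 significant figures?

41.93

On A1, Z sits at bearing -90° from F; a 125° counterclockwise sweep puts W at bearing 35°, so W = F + 7.8·(cos 35°, sin 35°) = (50.69, 12.27). Since A1 is tangent to WB there, FW ⟂ WB, so WB runs along (−sin 35°, cos 35°); with |WB| = 33.7, B = (31.36, 39.88). Then |ZB| = |B − Z| = 41.93.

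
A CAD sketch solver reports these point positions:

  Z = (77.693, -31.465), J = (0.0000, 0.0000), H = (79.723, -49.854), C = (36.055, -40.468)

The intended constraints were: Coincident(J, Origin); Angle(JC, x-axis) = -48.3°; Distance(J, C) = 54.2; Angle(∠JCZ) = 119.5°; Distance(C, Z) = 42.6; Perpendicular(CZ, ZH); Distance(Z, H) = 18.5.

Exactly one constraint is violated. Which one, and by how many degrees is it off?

Perpendicular(CZ, ZH) — off by 5.90°.

J = (0.00, 0.00) ✓; JC at -48.30° ✓; |JC| = 54.20 ✓; ∠JCZ = 119.5° ✓; |CZ| = 42.60 ✓; ∠(CZ, ZH) = 95.90° ✗; |ZH| = 18.50 ✓.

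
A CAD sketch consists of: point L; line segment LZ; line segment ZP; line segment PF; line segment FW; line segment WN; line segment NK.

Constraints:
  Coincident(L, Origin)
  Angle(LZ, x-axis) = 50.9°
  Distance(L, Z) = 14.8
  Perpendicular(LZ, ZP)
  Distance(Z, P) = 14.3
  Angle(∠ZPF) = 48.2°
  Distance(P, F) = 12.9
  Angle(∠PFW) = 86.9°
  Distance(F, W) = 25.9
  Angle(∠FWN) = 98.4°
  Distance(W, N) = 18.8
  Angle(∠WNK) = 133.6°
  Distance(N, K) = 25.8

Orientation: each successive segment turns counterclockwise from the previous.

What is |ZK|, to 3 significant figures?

36.2

∠FWN = 98.4° gives WN at 87.4° from the x-axis; with |WN| = 18.8, N = (25.5, 29.0). ∠WNK = 133.6° gives NK at 134° from the x-axis; with |NK| = 25.8, K = (7.61, 47.6). Then |ZK| = |K − Z| = 36.2.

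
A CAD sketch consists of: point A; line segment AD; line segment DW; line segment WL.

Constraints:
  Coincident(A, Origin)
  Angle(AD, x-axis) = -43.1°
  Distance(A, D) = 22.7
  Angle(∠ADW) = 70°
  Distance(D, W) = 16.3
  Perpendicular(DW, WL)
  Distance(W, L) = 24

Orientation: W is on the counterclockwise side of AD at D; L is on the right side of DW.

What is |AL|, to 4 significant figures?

46.13

A is at the origin; AD runs at -43.1° with length 22.7, so D = 22.7·(cos -43.1°, sin -43.1°) = (16.57, -15.51). ∠ADW = 70.0°, so DW runs at -43.1° + (180° − 70.0°) = 66.90° from the x-axis; with |DW| = 16.3, W = D + 16.3·(cos 66.90°, sin 66.90°) = (22.97, -0.5172). The perpendicularity gives WL at right angles to DW; with |WL| = 24.0 on the right of DW, L = W + 24.0·(0.9198, -0.3923) = (45.05, -9.933). Then |AL| = |L − A| = 46.13.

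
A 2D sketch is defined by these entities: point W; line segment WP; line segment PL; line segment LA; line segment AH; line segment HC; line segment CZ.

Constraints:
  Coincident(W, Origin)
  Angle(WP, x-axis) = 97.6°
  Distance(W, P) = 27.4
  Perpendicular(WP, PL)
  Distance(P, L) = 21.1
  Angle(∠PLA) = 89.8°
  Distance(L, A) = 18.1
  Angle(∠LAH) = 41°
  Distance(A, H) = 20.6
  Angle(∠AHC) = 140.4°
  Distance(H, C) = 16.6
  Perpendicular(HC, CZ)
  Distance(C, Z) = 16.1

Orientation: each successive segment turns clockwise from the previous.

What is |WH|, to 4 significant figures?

26.02

W is at the origin; WP runs at 97.6° with length 27.4, so P = (-3.624, 27.16). WP ⟂ PL, so PL runs at 7.600°; with |PL| = 21.1, L = (17.29, 29.95). ∠PLA = 89.8° gives LA at -82.60° from the x-axis; with |LA| = 18.1, A = (19.62, 12.00). ∠LAH = 41.0° gives AH at 138.4° from the x-axis; with |AH| = 20.6, H = (4.217, 25.68). Then |WH| = |H − W| = 26.02.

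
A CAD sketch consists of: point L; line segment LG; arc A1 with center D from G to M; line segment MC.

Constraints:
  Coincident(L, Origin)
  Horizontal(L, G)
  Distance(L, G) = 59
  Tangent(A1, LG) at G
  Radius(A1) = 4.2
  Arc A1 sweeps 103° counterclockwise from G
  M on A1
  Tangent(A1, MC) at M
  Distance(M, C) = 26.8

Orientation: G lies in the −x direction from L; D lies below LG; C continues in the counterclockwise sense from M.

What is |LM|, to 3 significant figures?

63.3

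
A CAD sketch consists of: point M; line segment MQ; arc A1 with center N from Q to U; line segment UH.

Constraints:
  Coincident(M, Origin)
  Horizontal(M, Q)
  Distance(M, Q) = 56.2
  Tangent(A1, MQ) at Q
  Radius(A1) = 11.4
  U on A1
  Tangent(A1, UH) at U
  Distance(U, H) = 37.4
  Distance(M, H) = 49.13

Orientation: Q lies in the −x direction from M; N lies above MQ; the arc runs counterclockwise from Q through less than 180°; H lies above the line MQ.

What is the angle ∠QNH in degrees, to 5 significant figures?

136.12°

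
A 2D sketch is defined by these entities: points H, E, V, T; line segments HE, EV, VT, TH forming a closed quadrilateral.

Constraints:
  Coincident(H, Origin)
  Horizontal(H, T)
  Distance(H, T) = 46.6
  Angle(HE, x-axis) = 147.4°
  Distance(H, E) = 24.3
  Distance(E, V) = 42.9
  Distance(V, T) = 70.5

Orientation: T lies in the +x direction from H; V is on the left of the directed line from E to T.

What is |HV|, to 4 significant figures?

51.58

Checks: |EV| = 42.90 ✓; |VT| = 70.50 ✓.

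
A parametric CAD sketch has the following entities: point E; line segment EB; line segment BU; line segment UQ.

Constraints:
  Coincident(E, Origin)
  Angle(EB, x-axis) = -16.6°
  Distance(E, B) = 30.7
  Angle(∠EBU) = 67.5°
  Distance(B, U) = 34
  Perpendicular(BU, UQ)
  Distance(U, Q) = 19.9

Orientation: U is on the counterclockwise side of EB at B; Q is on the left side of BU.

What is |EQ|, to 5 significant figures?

23.807

E is at the origin; EB runs at -16.6° with length 30.7, so B = 30.7·(cos -16.6°, sin -16.6°) = (29.421, -8.7706). ∠EBU = 67.5°, so BU runs at -16.6° + (180° − 67.5°) = 95.900° from the x-axis; with |BU| = 34.0, U = B + 34.0·(cos 95.900°, sin 95.900°) = (25.926, 25.049). BU ⟂ UQ; with |UQ| = 19.9 on the left of BU, Q = U + 19.9·(-0.99470, -0.10279) = (6.1310, 23.004). Then |EQ| = |Q − E| = 23.807.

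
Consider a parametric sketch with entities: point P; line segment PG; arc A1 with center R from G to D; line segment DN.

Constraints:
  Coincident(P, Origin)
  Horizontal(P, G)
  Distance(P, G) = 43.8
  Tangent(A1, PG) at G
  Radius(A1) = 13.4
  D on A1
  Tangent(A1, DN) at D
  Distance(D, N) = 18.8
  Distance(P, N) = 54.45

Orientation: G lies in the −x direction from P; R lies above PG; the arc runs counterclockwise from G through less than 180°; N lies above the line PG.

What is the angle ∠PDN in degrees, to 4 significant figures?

149.1°

P is at the origin; P and G share the same y with |PG| = 43.8 and G on the −x side, so G = (-43.80, 0.000). Since A1 is tangent to PG there, RG ⟂ PG, so R = G + (0, 13.4) = (-43.80, 13.40). Since RD ⟂ DN (tangency), |RN| = √(13.4² + 18.8²) = 23.09 regardless of where D sits on A1. So N lies on both circle(P, 54.45) and circle(R, 23.09); the above-PG intersection is N = (-40.61, 36.27). D is the foot of the tangent from N: D = (-31.92, 19.60).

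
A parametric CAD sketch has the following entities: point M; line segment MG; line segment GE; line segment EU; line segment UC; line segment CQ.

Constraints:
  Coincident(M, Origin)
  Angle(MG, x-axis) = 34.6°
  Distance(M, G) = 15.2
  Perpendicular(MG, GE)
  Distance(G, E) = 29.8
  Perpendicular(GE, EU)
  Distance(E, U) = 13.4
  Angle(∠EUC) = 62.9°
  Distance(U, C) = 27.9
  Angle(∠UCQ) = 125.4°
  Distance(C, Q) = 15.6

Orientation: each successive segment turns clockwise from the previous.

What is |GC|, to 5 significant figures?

5.0108

M is at the origin; MG runs at 34.6° with length 15.2, so G = (12.512, 8.6312). The perpendicularity gives GE at right angles to MG, so GE runs at -55.400°; with |GE| = 29.8, E = (29.433, -15.898). GE is perpendicular to EU, so EU runs at -145.40°; with |EU| = 13.4, U = (18.403, -23.507). ∠EUC = 62.9° gives UC at 97.500° from the x-axis; with |UC| = 27.9, C = (14.762, 4.1540). Then |GC| = |C − G| = 5.0108.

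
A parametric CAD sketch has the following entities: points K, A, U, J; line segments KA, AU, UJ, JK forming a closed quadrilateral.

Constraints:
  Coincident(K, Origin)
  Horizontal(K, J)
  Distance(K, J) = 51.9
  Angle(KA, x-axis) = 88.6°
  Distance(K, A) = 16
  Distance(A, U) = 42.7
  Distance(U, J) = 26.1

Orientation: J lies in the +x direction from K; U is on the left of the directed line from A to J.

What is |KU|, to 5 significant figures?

48.750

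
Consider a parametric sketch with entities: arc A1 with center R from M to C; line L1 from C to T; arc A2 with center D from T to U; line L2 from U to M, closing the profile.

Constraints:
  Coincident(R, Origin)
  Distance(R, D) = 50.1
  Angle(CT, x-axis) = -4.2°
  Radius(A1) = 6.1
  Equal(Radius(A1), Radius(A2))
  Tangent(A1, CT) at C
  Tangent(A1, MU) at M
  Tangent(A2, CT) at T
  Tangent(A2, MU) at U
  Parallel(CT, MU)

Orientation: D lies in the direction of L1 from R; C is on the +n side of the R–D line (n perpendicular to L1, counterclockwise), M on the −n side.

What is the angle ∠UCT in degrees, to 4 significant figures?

13.69°

The slot axis is L1's direction at -4.2°, so u = (cos -4.2°, sin -4.2°) = (0.9973, -0.07324) and n = (−sin -4.2°, cos -4.2°) = (0.07324, 0.9973). R is at the origin and D lies 50.1 along u from R, so D = 50.1·u = (49.97, -3.669). Tangency of A1 to both parallel lines with radius 6.1 puts C and M at R ± 6.1·n: C = (0.4468, 6.084), M = (-0.4468, -6.084). Equal radii place T and U the same way about D: T = D + 6.1·n = (50.41, 2.414), U = D − 6.1·n = (49.52, -9.753). Then cos ∠UCT = CU·CT / (|CU||CT|), giving 13.69°.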